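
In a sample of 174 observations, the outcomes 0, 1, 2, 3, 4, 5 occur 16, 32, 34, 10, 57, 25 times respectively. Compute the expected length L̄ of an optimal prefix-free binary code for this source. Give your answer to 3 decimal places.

2.443 bits/symbol

Probabilities are the counts divided by 174.
Repeatedly combine the two least-probable nodes; the expected code length is the sum of the merged weights.
merge 5/87 + 8/87 → 13/87
merge 25/174 + 13/87 → 17/58
merge 16/87 + 17/87 → 11/29
merge 17/58 + 19/58 → 18/29
merge 11/29 + 18/29 → 1
L = 13/87 + 17/58 + 11/29 + 18/29 + 1 = 425/174 ≈ 2.443 bits/symbol.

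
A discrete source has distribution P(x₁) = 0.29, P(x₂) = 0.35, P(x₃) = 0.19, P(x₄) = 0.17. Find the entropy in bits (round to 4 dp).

1.9378 bits

H = −Σ pᵢ log₂ pᵢ.
−0.29·log₂(0.29) = 0.5179
−0.35·log₂(0.35) = 0.5301
−0.19·log₂(0.19) = 0.4552
−0.17·log₂(0.17) = 0.4346
Sum ≈ 1.9378 → 1.9378 bits.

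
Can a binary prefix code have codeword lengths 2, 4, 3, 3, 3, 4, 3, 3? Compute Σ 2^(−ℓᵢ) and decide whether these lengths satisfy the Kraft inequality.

1; yes

With common denominator 2^4 = 16: Σ 2^(−ℓᵢ) = 4/16 + 1/16 + 2/16 + 2/16 + 2/16 + 1/16 + 2/16 + 2/16 = 16/16 = 1.
Kraft's inequality requires Σ ≤ 1; here Σ = 1 ≤ 1, so such a prefix code exists.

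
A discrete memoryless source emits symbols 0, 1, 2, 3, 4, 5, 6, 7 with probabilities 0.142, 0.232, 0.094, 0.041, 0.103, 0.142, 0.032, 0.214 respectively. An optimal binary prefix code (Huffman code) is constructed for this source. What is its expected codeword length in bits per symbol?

Repeatedly combine the two least-probable nodes; the expected code length is the sum of the merged weights.
merge 4/125 + 41/1000 → 73/1000
merge 73/1000 + 47/500 → 167/1000
merge 103/1000 + 71/500 → 49/200
merge 71/500 + 167/1000 → 309/1000
merge 107/500 + 29/125 → 223/500
merge 49/200 + 309/1000 → 277/500
merge 223/500 + 277/500 → 1
L = 73/1000 + 167/1000 + 49/200 + 309/1000 + 223/500 + 277/500 + 1 = 1397/500 = 2.794 bits/symbol.

2.794 bits/symbol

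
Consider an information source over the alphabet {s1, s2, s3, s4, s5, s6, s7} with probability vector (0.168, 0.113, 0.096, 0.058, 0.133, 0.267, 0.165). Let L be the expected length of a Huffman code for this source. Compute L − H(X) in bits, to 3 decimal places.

Entropy H = −Σ p log₂ p ≈ 2.6753 bits.
Huffman merges: 29/500+12/125→77/500; 113/1000+133/1000→123/500; 77/500+33/200→319/1000; 21/125+123/500→207/500; 267/1000+319/1000→293/500; 207/500+293/500→1. L = 2719/1000 ≈ 2.7190.
L − H = 2.7190 − 2.6753 = 0.044 bits.

0.044 bits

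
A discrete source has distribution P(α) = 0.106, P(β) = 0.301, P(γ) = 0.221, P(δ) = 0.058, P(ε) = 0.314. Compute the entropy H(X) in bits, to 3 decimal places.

2.109 bits

H = −Σ pᵢ log₂ pᵢ.
−0.106·log₂(0.106) = 0.3432
−0.301·log₂(0.301) = 0.5214
−0.221·log₂(0.221) = 0.4813
−0.058·log₂(0.058) = 0.2383
−0.314·log₂(0.314) = 0.5247
Sum ≈ 2.1089 → 2.109 bits.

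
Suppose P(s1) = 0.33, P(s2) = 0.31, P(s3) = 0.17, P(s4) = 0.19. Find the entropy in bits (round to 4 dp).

1.9414 bits

H = −Σ pᵢ log₂ pᵢ.
−0.33·log₂(0.33) = 0.5278
−0.31·log₂(0.31) = 0.5238
−0.17·log₂(0.17) = 0.4346
−0.19·log₂(0.19) = 0.4552
Sum ≈ 1.9414 → 1.9414 bits.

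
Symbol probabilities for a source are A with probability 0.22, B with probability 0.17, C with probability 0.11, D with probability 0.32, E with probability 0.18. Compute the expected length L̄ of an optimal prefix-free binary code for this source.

Repeatedly combine the two least-probable nodes; the expected code length is the sum of the merged weights.
merge 11/100 + 17/100 → 7/25
merge 9/50 + 11/50 → 2/5
merge 7/25 + 8/25 → 3/5
merge 2/5 + 3/5 → 1
L = 7/25 + 2/5 + 3/5 + 1 = 57/25 = 2.28 bits/symbol.

2.28 bits/symbol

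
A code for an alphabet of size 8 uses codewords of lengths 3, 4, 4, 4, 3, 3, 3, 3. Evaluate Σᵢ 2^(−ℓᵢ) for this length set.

0.8125

With common denominator 2^4 = 16: Σ 2^(−ℓᵢ) = 2/16 + 1/16 + 1/16 + 1/16 + 2/16 + 2/16 + 2/16 + 2/16 = 13/16 = 0.8125.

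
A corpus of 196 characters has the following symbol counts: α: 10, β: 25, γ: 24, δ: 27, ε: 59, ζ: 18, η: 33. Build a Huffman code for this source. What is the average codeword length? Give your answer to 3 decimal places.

2.673 bits/symbol

Probabilities are the counts divided by 196.
Repeatedly combine the two least-probable nodes; the expected code length is the sum of the merged weights.
merge 5/98 + 9/98 → 1/7
merge 6/49 + 25/196 → 1/4
merge 27/196 + 1/7 → 55/196
merge 33/196 + 1/4 → 41/98
merge 55/196 + 59/196 → 57/98
merge 41/98 + 57/98 → 1
L = 1/7 + 1/4 + 55/196 + 41/98 + 57/98 + 1 = 131/49 ≈ 2.673 bits/symbol.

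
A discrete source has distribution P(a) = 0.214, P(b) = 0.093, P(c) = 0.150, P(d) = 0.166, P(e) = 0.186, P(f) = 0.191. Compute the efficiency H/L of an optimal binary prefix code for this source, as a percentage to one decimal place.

98.0%

Entropy H = −Σ p log₂ p ≈ 2.5428 bits.
Huffman merges: 93/1000+3/20→243/1000; 83/500+93/500→44/125; 191/1000+107/500→81/200; 243/1000+44/125→119/200; 81/200+119/200→1. L = 519/200 ≈ 2.5950.
Efficiency = H/L = 2.5428/2.5950 = 98.0%.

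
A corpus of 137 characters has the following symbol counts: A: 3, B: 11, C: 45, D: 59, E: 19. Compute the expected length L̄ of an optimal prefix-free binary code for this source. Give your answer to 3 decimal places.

Probabilities are the counts divided by 137.
Repeatedly combine the two least-probable nodes; the expected code length is the sum of the merged weights.
merge 3/137 + 11/137 → 14/137
merge 14/137 + 19/137 → 33/137
merge 33/137 + 45/137 → 78/137
merge 59/137 + 78/137 → 1
L = 14/137 + 33/137 + 78/137 + 1 = 262/137 ≈ 1.912 bits/symbol.

1.912 bits/symbol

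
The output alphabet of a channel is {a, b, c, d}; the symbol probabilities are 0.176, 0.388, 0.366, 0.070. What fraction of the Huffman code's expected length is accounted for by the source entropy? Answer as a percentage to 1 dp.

95.3%

Entropy H = −Σ p log₂ p ≈ 1.7704 bits.
Huffman merges: 7/100+22/125→123/500; 123/500+183/500→153/250; 97/250+153/250→1. L = 929/500 ≈ 1.8580.
Efficiency = H/L = 1.7704/1.8580 = 95.3%.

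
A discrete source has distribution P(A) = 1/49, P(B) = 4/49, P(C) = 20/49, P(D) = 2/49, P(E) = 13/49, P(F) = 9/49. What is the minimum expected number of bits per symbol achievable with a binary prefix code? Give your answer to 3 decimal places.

Repeatedly combine the two least-probable nodes; the expected code length is the sum of the merged weights.
merge 1/49 + 2/49 → 3/49
merge 3/49 + 4/49 → 1/7
merge 1/7 + 9/49 → 16/49
merge 13/49 + 16/49 → 29/49
merge 20/49 + 29/49 → 1
L = 3/49 + 1/7 + 16/49 + 29/49 + 1 = 104/49 ≈ 2.122 bits/symbol.

2.122 bits/symbol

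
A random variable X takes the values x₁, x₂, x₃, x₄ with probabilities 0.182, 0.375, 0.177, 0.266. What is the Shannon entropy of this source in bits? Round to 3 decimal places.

H = −Σ pᵢ log₂ pᵢ.
−0.182·log₂(0.182) = 0.4474
−0.375·log₂(0.375) = 0.5306
−0.177·log₂(0.177) = 0.4422
−0.266·log₂(0.266) = 0.5082
Sum ≈ 1.9284 → 1.928 bits.

1.928 bits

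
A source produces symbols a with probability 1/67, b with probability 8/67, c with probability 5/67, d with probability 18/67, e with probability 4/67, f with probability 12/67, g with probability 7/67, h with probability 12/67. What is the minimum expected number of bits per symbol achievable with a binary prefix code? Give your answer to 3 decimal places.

2.776 bits/symbol

Repeatedly combine the two least-probable nodes; the expected code length is the sum of the merged weights.
merge 1/67 + 4/67 → 5/67
merge 5/67 + 5/67 → 10/67
merge 7/67 + 8/67 → 15/67
merge 10/67 + 12/67 → 22/67
merge 12/67 + 15/67 → 27/67
merge 18/67 + 22/67 → 40/67
merge 27/67 + 40/67 → 1
L = 5/67 + 10/67 + 15/67 + 22/67 + 27/67 + 40/67 + 1 = 186/67 ≈ 2.776 bits/symbol.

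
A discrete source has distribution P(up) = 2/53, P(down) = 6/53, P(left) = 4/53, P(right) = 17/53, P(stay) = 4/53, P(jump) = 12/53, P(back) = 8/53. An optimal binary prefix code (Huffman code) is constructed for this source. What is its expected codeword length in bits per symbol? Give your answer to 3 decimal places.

2.566 bits/symbol

Repeatedly combine the two least-probable nodes; the expected code length is the sum of the merged weights.
merge 2/53 + 4/53 → 6/53
merge 4/53 + 6/53 → 10/53
merge 6/53 + 8/53 → 14/53
merge 10/53 + 12/53 → 22/53
merge 14/53 + 17/53 → 31/53
merge 22/53 + 31/53 → 1
L = 6/53 + 10/53 + 14/53 + 22/53 + 31/53 + 1 = 136/53 ≈ 2.566 bits/symbol.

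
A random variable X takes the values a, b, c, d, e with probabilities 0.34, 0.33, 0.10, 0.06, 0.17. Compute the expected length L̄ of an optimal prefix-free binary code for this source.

Repeatedly combine the two least-probable nodes; the expected code length is the sum of the merged weights.
merge 3/50 + 1/10 → 4/25
merge 4/25 + 17/100 → 33/100
merge 33/100 + 33/100 → 33/50
merge 17/50 + 33/50 → 1
L = 4/25 + 33/100 + 33/50 + 1 = 43/20 = 2.15 bits/symbol.

2.15 bits/symbol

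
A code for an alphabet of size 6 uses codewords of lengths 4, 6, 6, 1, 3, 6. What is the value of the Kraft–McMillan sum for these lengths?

With common denominator 2^6 = 64: Σ 2^(−ℓᵢ) = 4/64 + 1/64 + 1/64 + 32/64 + 8/64 + 1/64 = 47/64 = 0.734375.

0.734375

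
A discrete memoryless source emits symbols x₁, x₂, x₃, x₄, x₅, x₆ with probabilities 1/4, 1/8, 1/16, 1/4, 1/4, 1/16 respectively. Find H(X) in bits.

2.375 bits

Each probability is a power of 1/2, so log₂(1/p) is an integer.
H = Σ p·log₂(1/p) = 1/4·2 + 1/8·3 + 1/16·4 + 1/4·2 + 1/4·2 + 1/16·4 = 2.375 bits.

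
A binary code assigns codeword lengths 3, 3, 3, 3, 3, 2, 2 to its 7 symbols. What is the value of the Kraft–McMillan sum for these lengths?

With common denominator 2^3 = 8: Σ 2^(−ℓᵢ) = 1/8 + 1/8 + 1/8 + 1/8 + 1/8 + 2/8 + 2/8 = 9/8 = 1.125.

1.125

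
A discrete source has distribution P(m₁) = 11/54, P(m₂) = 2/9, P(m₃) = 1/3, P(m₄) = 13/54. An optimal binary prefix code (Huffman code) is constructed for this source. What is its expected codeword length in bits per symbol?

2 bits/symbol

Repeatedly combine the two least-probable nodes; the expected code length is the sum of the merged weights.
merge 11/54 + 2/9 → 23/54
merge 13/54 + 1/3 → 31/54
merge 23/54 + 31/54 → 1
L = 23/54 + 31/54 + 1 = 2 bits/symbol.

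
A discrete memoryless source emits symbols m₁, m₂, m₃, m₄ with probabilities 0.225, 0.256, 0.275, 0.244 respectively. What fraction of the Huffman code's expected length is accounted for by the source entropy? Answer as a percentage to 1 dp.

99.8%

Entropy H = −Σ p log₂ p ≈ 1.9962 bits.
Huffman merges: 9/40+61/250→469/1000; 32/125+11/40→531/1000; 469/1000+531/1000→1. L = 2 ≈ 2.0000.
Efficiency = H/L = 1.9962/2.0000 = 99.8%.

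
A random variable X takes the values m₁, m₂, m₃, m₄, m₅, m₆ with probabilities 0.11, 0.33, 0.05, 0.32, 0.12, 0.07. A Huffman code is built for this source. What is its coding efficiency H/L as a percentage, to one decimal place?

96.0%

Entropy H = −Σ p log₂ p ≈ 2.2559 bits.
Huffman merges: 1/20+7/100→3/25; 11/100+3/25→23/100; 3/25+23/100→7/20; 8/25+33/100→13/20; 7/20+13/20→1. L = 47/20 ≈ 2.3500.
Efficiency = H/L = 2.2559/2.3500 = 96.0%.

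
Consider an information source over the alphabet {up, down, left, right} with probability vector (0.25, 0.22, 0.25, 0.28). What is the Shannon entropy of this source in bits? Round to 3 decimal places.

1.995 bits

H = −Σ pᵢ log₂ pᵢ.
−0.25·log₂(0.25) = 0.5000
−0.22·log₂(0.22) = 0.4806
−0.25·log₂(0.25) = 0.5000
−0.28·log₂(0.28) = 0.5142
Sum ≈ 1.9948 → 1.995 bits.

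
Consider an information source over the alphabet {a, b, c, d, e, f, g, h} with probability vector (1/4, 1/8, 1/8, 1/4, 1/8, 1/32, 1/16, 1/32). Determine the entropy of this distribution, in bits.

2.6875 bits

Each probability is a power of 1/2, so log₂(1/p) is an integer.
H = Σ p·log₂(1/p) = 1/4·2 + 1/8·3 + 1/8·3 + 1/4·2 + 1/8·3 + 1/32·5 + 1/16·4 + 1/32·5 = 2.6875 bits.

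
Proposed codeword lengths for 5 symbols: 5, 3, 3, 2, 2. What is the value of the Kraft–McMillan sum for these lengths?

With common denominator 2^5 = 32: Σ 2^(−ℓᵢ) = 1/32 + 4/32 + 4/32 + 8/32 + 8/32 = 25/32 = 0.78125.

0.78125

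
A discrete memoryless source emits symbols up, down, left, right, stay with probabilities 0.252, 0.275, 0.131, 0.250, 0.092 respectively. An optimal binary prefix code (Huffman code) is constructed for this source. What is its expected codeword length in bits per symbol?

2.223 bits/symbol

Repeatedly combine the two least-probable nodes; the expected code length is the sum of the merged weights.
merge 23/250 + 131/1000 → 223/1000
merge 223/1000 + 1/4 → 473/1000
merge 63/250 + 11/40 → 527/1000
merge 473/1000 + 527/1000 → 1
L = 223/1000 + 473/1000 + 527/1000 + 1 = 2223/1000 = 2.223 bits/symbol.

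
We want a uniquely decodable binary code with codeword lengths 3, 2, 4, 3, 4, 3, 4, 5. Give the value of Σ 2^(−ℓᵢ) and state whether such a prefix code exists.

0.84375; yes

With common denominator 2^5 = 32: Σ 2^(−ℓᵢ) = 4/32 + 8/32 + 2/32 + 4/32 + 2/32 + 4/32 + 2/32 + 1/32 = 27/32 = 0.84375.
Kraft's inequality requires Σ ≤ 1; here Σ = 0.84375 ≤ 1, so such a prefix code exists.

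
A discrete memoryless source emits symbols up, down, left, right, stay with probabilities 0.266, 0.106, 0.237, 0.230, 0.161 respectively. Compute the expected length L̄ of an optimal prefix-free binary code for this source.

2.267 bits/symbol

Repeatedly combine the two least-probable nodes; the expected code length is the sum of the merged weights.
merge 53/500 + 161/1000 → 267/1000
merge 23/100 + 237/1000 → 467/1000
merge 133/500 + 267/1000 → 533/1000
merge 467/1000 + 533/1000 → 1
L = 267/1000 + 467/1000 + 533/1000 + 1 = 2267/1000 = 2.267 bits/symbol.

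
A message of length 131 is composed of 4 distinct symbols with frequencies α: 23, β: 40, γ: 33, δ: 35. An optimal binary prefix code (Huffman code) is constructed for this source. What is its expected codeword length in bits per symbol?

2 bits/symbol

Probabilities are the counts divided by 131.
Repeatedly combine the two least-probable nodes; the expected code length is the sum of the merged weights.
merge 23/131 + 33/131 → 56/131
merge 35/131 + 40/131 → 75/131
merge 56/131 + 75/131 → 1
L = 56/131 + 75/131 + 1 = 2 bits/symbol.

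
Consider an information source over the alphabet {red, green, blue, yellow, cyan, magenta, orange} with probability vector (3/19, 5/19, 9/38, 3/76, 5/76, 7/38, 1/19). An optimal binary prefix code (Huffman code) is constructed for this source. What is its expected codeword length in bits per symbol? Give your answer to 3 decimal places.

Repeatedly combine the two least-probable nodes; the expected code length is the sum of the merged weights.
merge 3/76 + 1/19 → 7/76
merge 5/76 + 7/76 → 3/19
merge 3/19 + 3/19 → 6/19
merge 7/38 + 9/38 → 8/19
merge 5/19 + 6/19 → 11/19
merge 8/19 + 11/19 → 1
L = 7/76 + 3/19 + 6/19 + 8/19 + 11/19 + 1 = 195/76 ≈ 2.566 bits/symbol.

2.566 bits/symbol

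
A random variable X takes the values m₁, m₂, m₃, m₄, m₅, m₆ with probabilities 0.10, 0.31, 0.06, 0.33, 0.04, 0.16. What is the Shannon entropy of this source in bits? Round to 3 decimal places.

2.236 bits

H = −Σ pᵢ log₂ pᵢ.
−0.10·log₂(0.10) = 0.3322
−0.31·log₂(0.31) = 0.5238
−0.06·log₂(0.06) = 0.2435
−0.33·log₂(0.33) = 0.5278
−0.04·log₂(0.04) = 0.1858
−0.16·log₂(0.16) = 0.4230
Sum ≈ 2.2361 → 2.236 bits.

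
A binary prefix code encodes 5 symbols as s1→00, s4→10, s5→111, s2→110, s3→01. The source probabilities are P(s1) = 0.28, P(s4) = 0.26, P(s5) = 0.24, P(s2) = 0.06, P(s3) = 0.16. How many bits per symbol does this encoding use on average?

L̄ = Σ pᵢ·ℓᵢ = 0.28·2 + 0.26·2 + 0.24·3 + 0.06·3 + 0.16·2 = 2.3 bits/symbol.

2.3 bits/symbol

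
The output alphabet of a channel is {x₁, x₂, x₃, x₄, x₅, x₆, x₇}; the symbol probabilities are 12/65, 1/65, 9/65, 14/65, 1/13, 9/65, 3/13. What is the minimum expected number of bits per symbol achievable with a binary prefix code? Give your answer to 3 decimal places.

Repeatedly combine the two least-probable nodes; the expected code length is the sum of the merged weights.
merge 1/65 + 1/13 → 6/65
merge 6/65 + 9/65 → 3/13
merge 9/65 + 12/65 → 21/65
merge 14/65 + 3/13 → 29/65
merge 3/13 + 21/65 → 36/65
merge 29/65 + 36/65 → 1
L = 6/65 + 3/13 + 21/65 + 29/65 + 36/65 + 1 = 172/65 ≈ 2.646 bits/symbol.

2.646 bits/symbol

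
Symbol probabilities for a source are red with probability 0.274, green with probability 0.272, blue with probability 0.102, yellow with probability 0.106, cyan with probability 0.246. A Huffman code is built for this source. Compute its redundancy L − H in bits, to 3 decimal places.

0.008 bits

Entropy H = −Σ p log₂ p ≈ 2.1995 bits.
Huffman merges: 51/500+53/500→26/125; 26/125+123/500→227/500; 34/125+137/500→273/500; 227/500+273/500→1. L = 276/125 ≈ 2.2080.
L − H = 2.2080 − 2.1995 = 0.008 bits.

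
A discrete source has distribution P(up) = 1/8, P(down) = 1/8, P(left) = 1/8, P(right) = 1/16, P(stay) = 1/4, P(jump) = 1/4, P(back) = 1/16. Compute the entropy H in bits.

Each probability is a power of 1/2, so log₂(1/p) is an integer.
H = Σ p·log₂(1/p) = 1/8·3 + 1/8·3 + 1/8·3 + 1/16·4 + 1/4·2 + 1/4·2 + 1/16·4 = 2.625 bits.

2.625 bits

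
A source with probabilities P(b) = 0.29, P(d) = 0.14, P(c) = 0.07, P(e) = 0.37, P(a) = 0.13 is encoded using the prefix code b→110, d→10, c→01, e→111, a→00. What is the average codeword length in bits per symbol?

L̄ = Σ pᵢ·ℓᵢ = 0.29·3 + 0.14·2 + 0.07·2 + 0.37·3 + 0.13·2 = 2.66 bits/symbol.

2.66 bits/symbol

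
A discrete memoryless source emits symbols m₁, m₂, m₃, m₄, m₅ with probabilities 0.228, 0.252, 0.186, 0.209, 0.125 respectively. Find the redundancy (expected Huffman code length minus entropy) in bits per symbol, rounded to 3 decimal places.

0.025 bits

Entropy H = −Σ p log₂ p ≈ 2.2858 bits.
Huffman merges: 1/8+93/500→311/1000; 209/1000+57/250→437/1000; 63/250+311/1000→563/1000; 437/1000+563/1000→1. L = 2311/1000 ≈ 2.3110.
L − H = 2.3110 − 2.2858 = 0.025 bits.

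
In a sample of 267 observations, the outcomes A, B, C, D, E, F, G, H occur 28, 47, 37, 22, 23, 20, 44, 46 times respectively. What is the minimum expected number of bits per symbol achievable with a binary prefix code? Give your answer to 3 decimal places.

Probabilities are the counts divided by 267.
Repeatedly combine the two least-probable nodes; the expected code length is the sum of the merged weights.
merge 20/267 + 22/267 → 14/89
merge 23/267 + 28/267 → 17/89
merge 37/267 + 14/89 → 79/267
merge 44/267 + 46/267 → 30/89
merge 47/267 + 17/89 → 98/267
merge 79/267 + 30/89 → 169/267
merge 98/267 + 169/267 → 1
L = 14/89 + 17/89 + 79/267 + 30/89 + 98/267 + 169/267 + 1 = 796/267 ≈ 2.981 bits/symbol.

2.981 bits/symbol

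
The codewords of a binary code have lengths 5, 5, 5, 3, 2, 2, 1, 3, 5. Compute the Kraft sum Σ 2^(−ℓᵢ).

1.375

With common denominator 2^5 = 32: Σ 2^(−ℓᵢ) = 1/32 + 1/32 + 1/32 + 4/32 + 8/32 + 8/32 + 16/32 + 4/32 + 1/32 = 44/32 = 1.375.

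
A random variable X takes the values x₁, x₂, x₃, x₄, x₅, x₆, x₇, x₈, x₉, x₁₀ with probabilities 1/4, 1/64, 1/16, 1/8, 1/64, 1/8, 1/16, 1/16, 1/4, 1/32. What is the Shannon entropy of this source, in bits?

Each probability is a power of 1/2, so log₂(1/p) is an integer.
H = Σ p·log₂(1/p) = 1/4·2 + 1/64·6 + 1/16·4 + 1/8·3 + 1/64·6 + 1/8·3 + 1/16·4 + 1/16·4 + 1/4·2 + 1/32·5 = 2.84375 bits.

2.84375 bits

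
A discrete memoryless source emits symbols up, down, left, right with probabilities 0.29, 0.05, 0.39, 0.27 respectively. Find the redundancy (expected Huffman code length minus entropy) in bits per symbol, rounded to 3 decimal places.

Entropy H = −Σ p log₂ p ≈ 1.7738 bits.
Huffman merges: 1/20+27/100→8/25; 29/100+8/25→61/100; 39/100+61/100→1. L = 193/100 ≈ 1.9300.
L − H = 1.9300 − 1.7738 = 0.156 bits.

0.156 bits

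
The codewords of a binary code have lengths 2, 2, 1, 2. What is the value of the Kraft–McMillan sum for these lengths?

With common denominator 2^2 = 4: Σ 2^(−ℓᵢ) = 1/4 + 1/4 + 2/4 + 1/4 = 5/4 = 1.25.

1.25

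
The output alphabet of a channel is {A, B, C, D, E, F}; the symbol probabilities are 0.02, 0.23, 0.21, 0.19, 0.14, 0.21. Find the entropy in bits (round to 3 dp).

2.399 bits

H = −Σ pᵢ log₂ pᵢ.
−0.02·log₂(0.02) = 0.1129
−0.23·log₂(0.23) = 0.4877
−0.21·log₂(0.21) = 0.4728
−0.19·log₂(0.19) = 0.4552
−0.14·log₂(0.14) = 0.3971
−0.21·log₂(0.21) = 0.4728
Sum ≈ 2.3985 → 2.399 bits.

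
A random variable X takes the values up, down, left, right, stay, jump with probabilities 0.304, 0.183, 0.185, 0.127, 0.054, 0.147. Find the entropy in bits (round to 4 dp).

2.4331 bits

H = −Σ pᵢ log₂ pᵢ.
−0.304·log₂(0.304) = 0.5222
−0.183·log₂(0.183) = 0.4484
−0.185·log₂(0.185) = 0.4504
−0.127·log₂(0.127) = 0.3781
−0.054·log₂(0.054) = 0.2274
−0.147·log₂(0.147) = 0.4066
Sum ≈ 2.4331 → 2.4331 bits.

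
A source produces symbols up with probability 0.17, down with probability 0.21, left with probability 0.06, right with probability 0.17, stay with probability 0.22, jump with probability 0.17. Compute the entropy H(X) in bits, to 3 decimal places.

2.501 bits

H = −Σ pᵢ log₂ pᵢ.
−0.17·log₂(0.17) = 0.4346
−0.21·log₂(0.21) = 0.4728
−0.06·log₂(0.06) = 0.2435
−0.17·log₂(0.17) = 0.4346
−0.22·log₂(0.22) = 0.4806
−0.17·log₂(0.17) = 0.4346
Sum ≈ 2.5007 → 2.501 bits.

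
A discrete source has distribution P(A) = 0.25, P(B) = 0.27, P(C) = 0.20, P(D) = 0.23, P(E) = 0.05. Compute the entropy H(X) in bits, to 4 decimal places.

2.1782 bits

H = −Σ pᵢ log₂ pᵢ.
−0.25·log₂(0.25) = 0.5000
−0.27·log₂(0.27) = 0.5100
−0.20·log₂(0.20) = 0.4644
−0.23·log₂(0.23) = 0.4877
−0.05·log₂(0.05) = 0.2161
Sum ≈ 2.1782 → 2.1782 bits.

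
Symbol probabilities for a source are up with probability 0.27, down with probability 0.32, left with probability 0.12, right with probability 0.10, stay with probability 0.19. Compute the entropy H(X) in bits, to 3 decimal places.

2.191 bits

H = −Σ pᵢ log₂ pᵢ.
−0.27·log₂(0.27) = 0.5100
−0.32·log₂(0.32) = 0.5260
−0.12·log₂(0.12) = 0.3671
−0.10·log₂(0.10) = 0.3322
−0.19·log₂(0.19) = 0.4552
Sum ≈ 2.1905 → 2.191 bits.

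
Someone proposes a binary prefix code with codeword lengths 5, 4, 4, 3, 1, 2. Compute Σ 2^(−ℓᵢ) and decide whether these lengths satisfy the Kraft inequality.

With common denominator 2^5 = 32: Σ 2^(−ℓᵢ) = 1/32 + 2/32 + 2/32 + 4/32 + 16/32 + 8/32 = 33/32 = 1.03125.
Kraft's inequality requires Σ ≤ 1; here Σ = 1.03125 > 1, so no such prefix code exists.

1.03125; no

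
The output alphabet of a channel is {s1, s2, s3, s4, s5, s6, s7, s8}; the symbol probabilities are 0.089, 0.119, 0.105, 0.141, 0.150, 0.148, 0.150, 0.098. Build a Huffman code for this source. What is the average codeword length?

Repeatedly combine the two least-probable nodes; the expected code length is the sum of the merged weights.
merge 89/1000 + 49/500 → 187/1000
merge 21/200 + 119/1000 → 28/125
merge 141/1000 + 37/250 → 289/1000
merge 3/20 + 3/20 → 3/10
merge 187/1000 + 28/125 → 411/1000
merge 289/1000 + 3/10 → 589/1000
merge 411/1000 + 589/1000 → 1
L = 187/1000 + 28/125 + 289/1000 + 3/10 + 411/1000 + 589/1000 + 1 = 3 bits/symbol.

3 bits/symbol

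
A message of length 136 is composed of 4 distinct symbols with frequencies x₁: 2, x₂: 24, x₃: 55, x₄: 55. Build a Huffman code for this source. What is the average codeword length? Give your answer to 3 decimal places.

1.787 bits/symbol

Probabilities are the counts divided by 136.
Repeatedly combine the two least-probable nodes; the expected code length is the sum of the merged weights.
merge 1/68 + 3/17 → 13/68
merge 13/68 + 55/136 → 81/136
merge 55/136 + 81/136 → 1
L = 13/68 + 81/136 + 1 = 243/136 ≈ 1.787 bits/symbol.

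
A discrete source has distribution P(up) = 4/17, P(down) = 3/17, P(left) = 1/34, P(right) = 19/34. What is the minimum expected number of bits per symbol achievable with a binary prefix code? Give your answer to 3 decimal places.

Repeatedly combine the two least-probable nodes; the expected code length is the sum of the merged weights.
merge 1/34 + 3/17 → 7/34
merge 7/34 + 4/17 → 15/34
merge 15/34 + 19/34 → 1
L = 7/34 + 15/34 + 1 = 28/17 ≈ 1.647 bits/symbol.

1.647 bits/symbol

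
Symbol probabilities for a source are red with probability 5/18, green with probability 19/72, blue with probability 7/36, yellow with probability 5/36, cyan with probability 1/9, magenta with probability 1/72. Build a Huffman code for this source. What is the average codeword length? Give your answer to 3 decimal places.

Repeatedly combine the two least-probable nodes; the expected code length is the sum of the merged weights.
merge 1/72 + 1/9 → 1/8
merge 1/8 + 5/36 → 19/72
merge 7/36 + 19/72 → 11/24
merge 19/72 + 5/18 → 13/24
merge 11/24 + 13/24 → 1
L = 1/8 + 19/72 + 11/24 + 13/24 + 1 = 43/18 ≈ 2.389 bits/symbol.

2.389 bits/symbol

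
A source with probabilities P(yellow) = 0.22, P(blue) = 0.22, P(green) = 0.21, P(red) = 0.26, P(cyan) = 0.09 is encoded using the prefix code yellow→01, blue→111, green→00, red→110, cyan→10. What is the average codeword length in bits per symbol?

2.48 bits/symbol

L̄ = Σ pᵢ·ℓᵢ = 0.22·2 + 0.22·3 + 0.21·2 + 0.26·3 + 0.09·2 = 2.48 bits/symbol.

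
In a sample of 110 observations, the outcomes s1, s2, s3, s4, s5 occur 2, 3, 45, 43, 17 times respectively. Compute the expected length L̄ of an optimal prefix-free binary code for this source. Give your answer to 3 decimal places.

1.836 bits/symbol

Probabilities are the counts divided by 110.
Repeatedly combine the two least-probable nodes; the expected code length is the sum of the merged weights.
merge 1/55 + 3/110 → 1/22
merge 1/22 + 17/110 → 1/5
merge 1/5 + 43/110 → 13/22
merge 9/22 + 13/22 → 1
L = 1/22 + 1/5 + 13/22 + 1 = 101/55 ≈ 1.836 bits/symbol.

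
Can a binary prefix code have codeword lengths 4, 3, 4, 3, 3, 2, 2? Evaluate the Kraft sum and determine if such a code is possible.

1; yes

With common denominator 2^4 = 16: Σ 2^(−ℓᵢ) = 1/16 + 2/16 + 1/16 + 2/16 + 2/16 + 4/16 + 4/16 = 16/16 = 1.
Kraft's inequality requires Σ ≤ 1; here Σ = 1 ≤ 1, so such a prefix code exists.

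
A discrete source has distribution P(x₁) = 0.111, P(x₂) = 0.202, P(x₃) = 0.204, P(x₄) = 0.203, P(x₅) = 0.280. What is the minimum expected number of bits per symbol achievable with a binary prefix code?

2.313 bits/symbol

Repeatedly combine the two least-probable nodes; the expected code length is the sum of the merged weights.
merge 111/1000 + 101/500 → 313/1000
merge 203/1000 + 51/250 → 407/1000
merge 7/25 + 313/1000 → 593/1000
merge 407/1000 + 593/1000 → 1
L = 313/1000 + 407/1000 + 593/1000 + 1 = 2313/1000 = 2.313 bits/symbol.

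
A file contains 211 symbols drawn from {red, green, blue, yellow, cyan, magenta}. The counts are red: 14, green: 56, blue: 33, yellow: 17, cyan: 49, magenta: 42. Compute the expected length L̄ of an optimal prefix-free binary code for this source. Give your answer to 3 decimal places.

2.450 bits/symbol

Probabilities are the counts divided by 211.
Repeatedly combine the two least-probable nodes; the expected code length is the sum of the merged weights.
merge 14/211 + 17/211 → 31/211
merge 31/211 + 33/211 → 64/211
merge 42/211 + 49/211 → 91/211
merge 56/211 + 64/211 → 120/211
merge 91/211 + 120/211 → 1
L = 31/211 + 64/211 + 91/211 + 120/211 + 1 = 517/211 ≈ 2.450 bits/symbol.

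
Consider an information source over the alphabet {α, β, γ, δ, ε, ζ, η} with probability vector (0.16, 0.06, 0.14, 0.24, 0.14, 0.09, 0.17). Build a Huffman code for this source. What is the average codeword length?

Repeatedly combine the two least-probable nodes; the expected code length is the sum of the merged weights.
merge 3/50 + 9/100 → 3/20
merge 7/50 + 7/50 → 7/25
merge 3/20 + 4/25 → 31/100
merge 17/100 + 6/25 → 41/100
merge 7/25 + 31/100 → 59/100
merge 41/100 + 59/100 → 1
L = 3/20 + 7/25 + 31/100 + 41/100 + 59/100 + 1 = 137/50 = 2.74 bits/symbol.

2.74 bits/symbol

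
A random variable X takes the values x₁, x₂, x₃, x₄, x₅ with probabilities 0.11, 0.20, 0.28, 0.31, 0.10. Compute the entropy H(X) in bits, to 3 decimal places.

2.185 bits

H = −Σ pᵢ log₂ pᵢ.
−0.11·log₂(0.11) = 0.3503
−0.20·log₂(0.20) = 0.4644
−0.28·log₂(0.28) = 0.5142
−0.31·log₂(0.31) = 0.5238
−0.10·log₂(0.10) = 0.3322
Sum ≈ 2.1849 → 2.185 bits.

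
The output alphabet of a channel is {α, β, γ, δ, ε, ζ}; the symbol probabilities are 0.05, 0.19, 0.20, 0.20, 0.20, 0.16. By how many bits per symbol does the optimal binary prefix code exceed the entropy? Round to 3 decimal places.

0.113 bits

Entropy H = −Σ p log₂ p ≈ 2.4875 bits.
Huffman merges: 1/20+4/25→21/100; 19/100+1/5→39/100; 1/5+1/5→2/5; 21/100+39/100→3/5; 2/5+3/5→1. L = 13/5 ≈ 2.6000.
L − H = 2.6000 − 2.4875 = 0.113 bits.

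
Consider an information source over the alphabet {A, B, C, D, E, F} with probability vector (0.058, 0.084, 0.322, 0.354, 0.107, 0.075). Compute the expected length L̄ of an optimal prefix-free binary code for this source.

2.294 bits/symbol

Repeatedly combine the two least-probable nodes; the expected code length is the sum of the merged weights.
merge 29/500 + 3/40 → 133/1000
merge 21/250 + 107/1000 → 191/1000
merge 133/1000 + 191/1000 → 81/250
merge 161/500 + 81/250 → 323/500
merge 177/500 + 323/500 → 1
L = 133/1000 + 191/1000 + 81/250 + 323/500 + 1 = 1147/500 = 2.294 bits/symbol.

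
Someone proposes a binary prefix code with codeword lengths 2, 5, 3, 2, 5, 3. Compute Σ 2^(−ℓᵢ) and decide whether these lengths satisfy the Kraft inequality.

With common denominator 2^5 = 32: Σ 2^(−ℓᵢ) = 8/32 + 1/32 + 4/32 + 8/32 + 1/32 + 4/32 = 26/32 = 0.8125.
Kraft's inequality requires Σ ≤ 1; here Σ = 0.8125 ≤ 1, so such a prefix code exists.

0.8125; yes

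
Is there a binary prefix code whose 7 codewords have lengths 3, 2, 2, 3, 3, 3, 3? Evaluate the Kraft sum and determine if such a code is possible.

With common denominator 2^3 = 8: Σ 2^(−ℓᵢ) = 1/8 + 2/8 + 2/8 + 1/8 + 1/8 + 1/8 + 1/8 = 9/8 = 1.125.
Kraft's inequality requires Σ ≤ 1; here Σ = 1.125 > 1, so no such prefix code exists.

1.125; no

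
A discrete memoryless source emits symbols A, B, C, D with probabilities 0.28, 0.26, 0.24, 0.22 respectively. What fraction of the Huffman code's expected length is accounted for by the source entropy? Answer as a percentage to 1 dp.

Entropy H = −Σ p log₂ p ≈ 1.9942 bits.
Huffman merges: 11/50+6/25→23/50; 13/50+7/25→27/50; 23/50+27/50→1. L = 2 ≈ 2.0000.
Efficiency = H/L = 1.9942/2.0000 = 99.7%.

99.7%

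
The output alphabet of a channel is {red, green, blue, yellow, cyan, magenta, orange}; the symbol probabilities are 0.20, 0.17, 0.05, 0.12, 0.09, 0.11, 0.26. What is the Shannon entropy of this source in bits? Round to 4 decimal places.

2.6504 bits

H = −Σ pᵢ log₂ pᵢ.
−0.20·log₂(0.20) = 0.4644
−0.17·log₂(0.17) = 0.4346
−0.05·log₂(0.05) = 0.2161
−0.12·log₂(0.12) = 0.3671
−0.09·log₂(0.09) = 0.3127
−0.11·log₂(0.11) = 0.3503
−0.26·log₂(0.26) = 0.5053
Sum ≈ 2.6504 → 2.6504 bits.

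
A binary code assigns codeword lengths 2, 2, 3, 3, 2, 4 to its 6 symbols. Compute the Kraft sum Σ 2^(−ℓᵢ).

1.0625

With common denominator 2^4 = 16: Σ 2^(−ℓᵢ) = 4/16 + 4/16 + 2/16 + 2/16 + 4/16 + 1/16 = 17/16 = 1.0625.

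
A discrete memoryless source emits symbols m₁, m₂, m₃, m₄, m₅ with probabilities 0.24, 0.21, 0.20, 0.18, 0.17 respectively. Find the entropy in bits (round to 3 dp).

H = −Σ pᵢ log₂ pᵢ.
−0.24·log₂(0.24) = 0.4941
−0.21·log₂(0.21) = 0.4728
−0.20·log₂(0.20) = 0.4644
−0.18·log₂(0.18) = 0.4453
−0.17·log₂(0.17) = 0.4346
Sum ≈ 2.3112 → 2.311 bits.

2.311 bits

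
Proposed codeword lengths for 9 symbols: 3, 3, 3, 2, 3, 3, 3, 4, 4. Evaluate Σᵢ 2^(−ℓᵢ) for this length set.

With common denominator 2^4 = 16: Σ 2^(−ℓᵢ) = 2/16 + 2/16 + 2/16 + 4/16 + 2/16 + 2/16 + 2/16 + 1/16 + 1/16 = 18/16 = 1.125.

1.125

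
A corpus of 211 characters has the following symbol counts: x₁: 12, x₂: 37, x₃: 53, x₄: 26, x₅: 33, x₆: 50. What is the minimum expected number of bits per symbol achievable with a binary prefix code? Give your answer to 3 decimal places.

2.512 bits/symbol

Probabilities are the counts divided by 211.
Repeatedly combine the two least-probable nodes; the expected code length is the sum of the merged weights.
merge 12/211 + 26/211 → 38/211
merge 33/211 + 37/211 → 70/211
merge 38/211 + 50/211 → 88/211
merge 53/211 + 70/211 → 123/211
merge 88/211 + 123/211 → 1
L = 38/211 + 70/211 + 88/211 + 123/211 + 1 = 530/211 ≈ 2.512 bits/symbol.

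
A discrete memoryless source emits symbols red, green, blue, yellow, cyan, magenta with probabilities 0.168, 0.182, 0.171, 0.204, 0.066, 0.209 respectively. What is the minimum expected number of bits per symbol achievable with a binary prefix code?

Repeatedly combine the two least-probable nodes; the expected code length is the sum of the merged weights.
merge 33/500 + 21/125 → 117/500
merge 171/1000 + 91/500 → 353/1000
merge 51/250 + 209/1000 → 413/1000
merge 117/500 + 353/1000 → 587/1000
merge 413/1000 + 587/1000 → 1
L = 117/500 + 353/1000 + 413/1000 + 587/1000 + 1 = 2587/1000 = 2.587 bits/symbol.

2.587 bits/symbol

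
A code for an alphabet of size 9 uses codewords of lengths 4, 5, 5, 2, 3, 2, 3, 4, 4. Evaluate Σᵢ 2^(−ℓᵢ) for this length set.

1

With common denominator 2^5 = 32: Σ 2^(−ℓᵢ) = 2/32 + 1/32 + 1/32 + 8/32 + 4/32 + 8/32 + 4/32 + 2/32 + 2/32 = 32/32 = 1.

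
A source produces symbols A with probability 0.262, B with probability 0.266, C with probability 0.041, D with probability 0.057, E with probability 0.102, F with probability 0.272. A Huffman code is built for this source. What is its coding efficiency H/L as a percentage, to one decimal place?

Entropy H = −Σ p log₂ p ≈ 2.2858 bits.
Huffman merges: 41/1000+57/1000→49/500; 49/500+51/500→1/5; 1/5+131/500→231/500; 133/500+34/125→269/500; 231/500+269/500→1. L = 1149/500 ≈ 2.2980.
Efficiency = H/L = 2.2858/2.2980 = 99.5%.

99.5%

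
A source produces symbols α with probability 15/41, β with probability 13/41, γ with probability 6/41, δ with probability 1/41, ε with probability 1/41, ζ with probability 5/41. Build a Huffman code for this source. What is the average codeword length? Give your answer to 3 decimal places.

Repeatedly combine the two least-probable nodes; the expected code length is the sum of the merged weights.
merge 1/41 + 1/41 → 2/41
merge 2/41 + 5/41 → 7/41
merge 6/41 + 7/41 → 13/41
merge 13/41 + 13/41 → 26/41
merge 15/41 + 26/41 → 1
L = 2/41 + 7/41 + 13/41 + 26/41 + 1 = 89/41 ≈ 2.171 bits/symbol.

2.171 bits/symbol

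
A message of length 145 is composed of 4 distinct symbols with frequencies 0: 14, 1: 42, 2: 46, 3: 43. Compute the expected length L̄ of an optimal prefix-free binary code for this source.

2 bits/symbol

Probabilities are the counts divided by 145.
Repeatedly combine the two least-probable nodes; the expected code length is the sum of the merged weights.
merge 14/145 + 42/145 → 56/145
merge 43/145 + 46/145 → 89/145
merge 56/145 + 89/145 → 1
L = 56/145 + 89/145 + 1 = 2 bits/symbol.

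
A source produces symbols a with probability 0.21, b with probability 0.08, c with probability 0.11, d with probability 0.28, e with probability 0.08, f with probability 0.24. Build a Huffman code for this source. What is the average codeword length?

2.43 bits/symbol

Repeatedly combine the two least-probable nodes; the expected code length is the sum of the merged weights.
merge 2/25 + 2/25 → 4/25
merge 11/100 + 4/25 → 27/100
merge 21/100 + 6/25 → 9/20
merge 27/100 + 7/25 → 11/20
merge 9/20 + 11/20 → 1
L = 4/25 + 27/100 + 9/20 + 11/20 + 1 = 243/100 = 2.43 bits/symbol.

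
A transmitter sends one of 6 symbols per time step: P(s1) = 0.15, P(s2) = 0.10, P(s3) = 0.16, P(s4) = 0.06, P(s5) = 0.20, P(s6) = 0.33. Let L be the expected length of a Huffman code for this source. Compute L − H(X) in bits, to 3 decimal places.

0.069 bits

Entropy H = −Σ p log₂ p ≈ 2.4015 bits.
Huffman merges: 3/50+1/10→4/25; 3/20+4/25→31/100; 4/25+1/5→9/25; 31/100+33/100→16/25; 9/25+16/25→1. L = 247/100 ≈ 2.4700.
L − H = 2.4700 − 2.4015 = 0.069 bits.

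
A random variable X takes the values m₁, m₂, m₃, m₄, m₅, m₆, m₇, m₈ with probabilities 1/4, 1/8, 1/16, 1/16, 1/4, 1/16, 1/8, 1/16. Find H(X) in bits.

2.75 bits

Each probability is a power of 1/2, so log₂(1/p) is an integer.
H = Σ p·log₂(1/p) = 1/4·2 + 1/8·3 + 1/16·4 + 1/16·4 + 1/4·2 + 1/16·4 + 1/8·3 + 1/16·4 = 2.75 bits.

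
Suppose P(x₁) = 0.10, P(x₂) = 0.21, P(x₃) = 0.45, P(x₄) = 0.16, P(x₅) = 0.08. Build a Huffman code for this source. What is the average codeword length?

2.07 bits/symbol

Repeatedly combine the two least-probable nodes; the expected code length is the sum of the merged weights.
merge 2/25 + 1/10 → 9/50
merge 4/25 + 9/50 → 17/50
merge 21/100 + 17/50 → 11/20
merge 9/20 + 11/20 → 1
L = 9/50 + 17/50 + 11/20 + 1 = 207/100 = 2.07 bits/symbol.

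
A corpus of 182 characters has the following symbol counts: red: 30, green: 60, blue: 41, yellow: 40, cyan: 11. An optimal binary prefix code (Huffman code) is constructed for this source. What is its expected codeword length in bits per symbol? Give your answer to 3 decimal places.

Probabilities are the counts divided by 182.
Repeatedly combine the two least-probable nodes; the expected code length is the sum of the merged weights.
merge 11/182 + 15/91 → 41/182
merge 20/91 + 41/182 → 81/182
merge 41/182 + 30/91 → 101/182
merge 81/182 + 101/182 → 1
L = 41/182 + 81/182 + 101/182 + 1 = 405/182 ≈ 2.225 bits/symbol.

2.225 bits/symbol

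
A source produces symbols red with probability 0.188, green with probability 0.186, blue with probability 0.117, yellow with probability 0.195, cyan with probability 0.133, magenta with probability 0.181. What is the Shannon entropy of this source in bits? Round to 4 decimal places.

2.5602 bits

H = −Σ pᵢ log₂ pᵢ.
−0.188·log₂(0.188) = 0.4533
−0.186·log₂(0.186) = 0.4514
−0.117·log₂(0.117) = 0.3622
−0.195·log₂(0.195) = 0.4599
−0.133·log₂(0.133) = 0.3871
−0.181·log₂(0.181) = 0.4463
Sum ≈ 2.5602 → 2.5602 bits.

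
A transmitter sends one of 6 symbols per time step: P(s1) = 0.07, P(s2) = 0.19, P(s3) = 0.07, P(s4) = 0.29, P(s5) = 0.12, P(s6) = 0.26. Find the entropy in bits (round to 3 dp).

2.383 bits

H = −Σ pᵢ log₂ pᵢ.
−0.07·log₂(0.07) = 0.2686
−0.19·log₂(0.19) = 0.4552
−0.07·log₂(0.07) = 0.2686
−0.29·log₂(0.29) = 0.5179
−0.12·log₂(0.12) = 0.3671
−0.26·log₂(0.26) = 0.5053
Sum ≈ 2.3826 → 2.383 bits.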